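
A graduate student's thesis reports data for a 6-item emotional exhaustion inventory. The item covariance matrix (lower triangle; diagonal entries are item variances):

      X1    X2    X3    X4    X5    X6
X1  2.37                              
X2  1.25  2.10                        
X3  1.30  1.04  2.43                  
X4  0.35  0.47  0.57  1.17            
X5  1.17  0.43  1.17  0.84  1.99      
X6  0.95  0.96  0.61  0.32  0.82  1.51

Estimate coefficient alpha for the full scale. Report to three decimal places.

coefficient alpha = 0.815

Σσ²ᵢ = 2.37 + 2.10 + 2.43 + 1.17 + 1.99 + 1.51 = 11.57
Sum of off-diagonal covariances = 12.25
σ²_total = 11.57 + 2 × 12.25 = 36.07
α = (k/(k−1))·(1 − Σσ²ᵢ/σ²_total) = (6/5)·(1 − 11.57/36.07) = 0.815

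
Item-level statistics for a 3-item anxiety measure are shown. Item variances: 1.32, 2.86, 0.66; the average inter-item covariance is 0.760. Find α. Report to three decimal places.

Σσ²ᵢ = 1.32 + 2.86 + 0.66 = 4.84
Sum of the 3 distinct covariances = 3 × 0.760 = 2.280
σ²_total = Σσ²ᵢ + 2·Σcov = 4.84 + 2 × 2.280 = 9.400
α = (3/2)·(1 − 4.84/9.400) = 0.728

α = 0.728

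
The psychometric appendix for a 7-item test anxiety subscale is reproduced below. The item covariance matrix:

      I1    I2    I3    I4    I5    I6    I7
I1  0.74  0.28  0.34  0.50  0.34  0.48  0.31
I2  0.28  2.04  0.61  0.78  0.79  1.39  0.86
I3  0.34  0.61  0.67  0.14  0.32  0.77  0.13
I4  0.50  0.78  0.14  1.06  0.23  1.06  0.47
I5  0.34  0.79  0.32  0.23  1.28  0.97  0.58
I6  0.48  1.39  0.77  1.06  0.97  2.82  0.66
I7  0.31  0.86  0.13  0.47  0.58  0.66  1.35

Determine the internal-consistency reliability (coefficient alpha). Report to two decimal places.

Σσ²ᵢ = 0.74 + 2.04 + 0.67 + 1.06 + 1.28 + 2.82 + 1.35 = 9.96
Σ_{i<j} σ_ij = 12.01
σ²_T = 9.96 + 2 × 12.01 = 33.98
α = (k/(k−1))·(1 − Σσ²ᵢ/σ²_T) = (7/6)·(1 − 9.96/33.98) = 0.82

coefficient alpha = 0.82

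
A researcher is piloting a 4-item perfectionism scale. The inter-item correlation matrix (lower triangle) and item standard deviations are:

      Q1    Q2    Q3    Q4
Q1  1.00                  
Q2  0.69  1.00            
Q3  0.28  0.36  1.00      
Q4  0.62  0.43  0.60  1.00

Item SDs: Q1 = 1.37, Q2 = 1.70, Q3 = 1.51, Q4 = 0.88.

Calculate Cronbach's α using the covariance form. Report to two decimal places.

Σσ²ᵢ = 1.37² + 1.70² + 1.51² + 0.88² = 7.8214
Covariances σ_ij = r_ij · s_i · s_j:
  σ(Q1,Q2) = 0.69 × 1.37 × 1.70 = 1.6070
  σ(Q1,Q3) = 0.28 × 1.37 × 1.51 = 0.5792
  σ(Q1,Q4) = 0.62 × 1.37 × 0.88 = 0.7475
  σ(Q2,Q3) = 0.36 × 1.70 × 1.51 = 0.9241
  σ(Q2,Q4) = 0.43 × 1.70 × 0.88 = 0.6433
  σ(Q3,Q4) = 0.60 × 1.51 × 0.88 = 0.7973
σ²_T = Σσ²ᵢ + 2·Σσ_ij = 7.8214 + 2 × 5.2984 = 18.4182
α = (4/3)·(1 − 7.8214/18.4182) = 0.77

α = 0.77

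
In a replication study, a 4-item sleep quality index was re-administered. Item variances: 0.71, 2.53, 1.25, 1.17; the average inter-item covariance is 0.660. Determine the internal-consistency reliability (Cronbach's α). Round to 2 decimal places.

Cronbach's α = 0.78

Σσᵢ² = 0.71 + 2.53 + 1.25 + 1.17 = 5.66
Sum of the 6 distinct covariances = 6 × 0.660 = 3.960
total variance = Σσᵢ² + 2·Σcov = 5.66 + 2 × 3.960 = 13.580
α = (4/3)·(1 − 5.66/13.580) = 0.78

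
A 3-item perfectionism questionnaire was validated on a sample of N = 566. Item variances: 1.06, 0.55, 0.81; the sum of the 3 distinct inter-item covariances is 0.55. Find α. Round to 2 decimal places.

α = 0.47

Σσ²ᵢ = 1.06 + 0.55 + 0.81 = 2.42
Sum of distinct covariances = 0.55
σ²_T = Σσ²ᵢ + 2·Σcov = 2.42 + 2 × 0.55 = 3.52
α = (3/2)·(1 − 2.42/3.52) = 0.47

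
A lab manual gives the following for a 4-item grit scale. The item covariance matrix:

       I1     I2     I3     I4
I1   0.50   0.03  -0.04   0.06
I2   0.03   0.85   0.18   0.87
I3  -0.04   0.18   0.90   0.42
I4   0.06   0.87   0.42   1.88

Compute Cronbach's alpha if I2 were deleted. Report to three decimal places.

α = 0.317

Remaining items: I1, I3, I4 (k = 3).
Σσ²ᵢ = 0.50 + 0.90 + 1.88 = 3.28
σ²_T = 3.28 + 2 × 0.44 = 4.16
α (item deleted) = (3/2)·(1 − 3.28/4.16) = 0.317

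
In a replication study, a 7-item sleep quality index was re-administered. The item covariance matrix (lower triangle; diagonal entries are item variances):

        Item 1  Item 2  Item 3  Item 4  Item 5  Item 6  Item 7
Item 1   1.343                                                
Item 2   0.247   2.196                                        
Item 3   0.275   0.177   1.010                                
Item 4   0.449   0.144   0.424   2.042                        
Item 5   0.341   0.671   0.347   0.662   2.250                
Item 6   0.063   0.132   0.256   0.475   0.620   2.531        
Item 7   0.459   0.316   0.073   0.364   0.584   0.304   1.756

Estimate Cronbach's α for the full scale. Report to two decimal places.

α = 0.62

sum of item variances = 1.343 + 2.196 + 1.010 + 2.042 + 2.250 + 2.531 + 1.756 = 13.128
Sum of the distinct covariances = 7.383
Var(T) = 13.128 + 2 × 7.383 = 27.894
α = (k/(k−1))·(1 − sum of item variances/Var(T)) = (7/6)·(1 − 13.128/27.894) = 0.62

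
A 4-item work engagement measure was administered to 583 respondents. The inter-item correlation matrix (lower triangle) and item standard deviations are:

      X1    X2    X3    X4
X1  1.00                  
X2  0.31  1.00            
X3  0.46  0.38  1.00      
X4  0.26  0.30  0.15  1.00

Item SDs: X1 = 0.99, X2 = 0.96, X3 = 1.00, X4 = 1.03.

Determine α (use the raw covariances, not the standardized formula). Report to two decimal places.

Σσ²ᵢ = 0.99² + 0.96² + 1.00² + 1.03² = 3.9626
Covariances σ_ij = r_ij · s_i · s_j:
  σ(X1,X2) = 0.31 × 0.99 × 0.96 = 0.2946
  σ(X1,X3) = 0.46 × 0.99 × 1.00 = 0.4554
  σ(X1,X4) = 0.26 × 0.99 × 1.03 = 0.2651
  σ(X2,X3) = 0.38 × 0.96 × 1.00 = 0.3648
  σ(X2,X4) = 0.30 × 0.96 × 1.03 = 0.2966
  σ(X3,X4) = 0.15 × 1.00 × 1.03 = 0.1545
σ²_T = Σσ²ᵢ + 2·Σσ_ij = 3.9626 + 2 × 1.8310 = 7.6246
α = (4/3)·(1 − 3.9626/7.6246) = 0.64

α = 0.64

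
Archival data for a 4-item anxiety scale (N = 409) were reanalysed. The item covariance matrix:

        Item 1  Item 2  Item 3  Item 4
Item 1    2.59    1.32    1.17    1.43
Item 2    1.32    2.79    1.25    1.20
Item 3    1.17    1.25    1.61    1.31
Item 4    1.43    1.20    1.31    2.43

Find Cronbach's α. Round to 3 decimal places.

ΣVar(i) = 2.59 + 2.79 + 1.61 + 2.43 = 9.42
Σ_{i<j} σ_ij = 7.68
σ²_T = 9.42 + 2 × 7.68 = 24.78
α = (k/(k−1))·(1 − ΣVar(i)/σ²_T) = (4/3)·(1 − 9.42/24.78) = 0.826

Cronbach's α = 0.826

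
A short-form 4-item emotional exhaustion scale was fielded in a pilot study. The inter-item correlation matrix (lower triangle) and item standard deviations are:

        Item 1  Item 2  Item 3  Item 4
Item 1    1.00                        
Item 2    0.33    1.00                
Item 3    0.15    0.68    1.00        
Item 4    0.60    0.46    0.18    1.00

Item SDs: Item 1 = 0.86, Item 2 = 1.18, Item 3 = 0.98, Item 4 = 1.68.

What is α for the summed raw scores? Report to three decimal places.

α = 0.705

Σσ²ᵢ = 0.86² + 1.18² + 0.98² + 1.68² = 5.9148
Covariances σ_ij = r_ij · s_i · s_j:
  σ(Item 1,Item 2) = 0.33 × 0.86 × 1.18 = 0.3349
  σ(Item 1,Item 3) = 0.15 × 0.86 × 0.98 = 0.1264
  σ(Item 1,Item 4) = 0.60 × 0.86 × 1.68 = 0.8669
  σ(Item 2,Item 3) = 0.68 × 1.18 × 0.98 = 0.7864
  σ(Item 2,Item 4) = 0.46 × 1.18 × 1.68 = 0.9119
  σ(Item 3,Item 4) = 0.18 × 0.98 × 1.68 = 0.2964
σ²_T = Σσ²ᵢ + 2·Σσ_ij = 5.9148 + 2 × 3.3229 = 12.5606
α = (4/3)·(1 − 5.9148/12.5606) = 0.705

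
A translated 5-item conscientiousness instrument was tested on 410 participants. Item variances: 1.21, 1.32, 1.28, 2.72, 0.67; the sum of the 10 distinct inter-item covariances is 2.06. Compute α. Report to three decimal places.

α = 0.455

ΣVar(i) = 1.21 + 1.32 + 1.28 + 2.72 + 0.67 = 7.20
Sum of distinct covariances = 2.06
σ²_T = ΣVar(i) + 2·Σcov = 7.20 + 2 × 2.06 = 11.32
α = (5/4)·(1 − 7.20/11.32) = 0.455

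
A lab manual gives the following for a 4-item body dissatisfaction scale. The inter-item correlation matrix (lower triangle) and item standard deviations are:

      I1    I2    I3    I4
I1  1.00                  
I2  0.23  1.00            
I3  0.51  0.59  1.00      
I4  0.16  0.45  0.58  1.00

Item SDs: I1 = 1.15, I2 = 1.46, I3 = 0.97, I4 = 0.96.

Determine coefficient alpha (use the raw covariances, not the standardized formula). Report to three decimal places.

α = 0.722

Σσ²ᵢ = 1.15² + 1.46² + 0.97² + 0.96² = 5.3166
Covariances σ_ij = r_ij · s_i · s_j:
  σ(I1,I2) = 0.23 × 1.15 × 1.46 = 0.3862
  σ(I1,I3) = 0.51 × 1.15 × 0.97 = 0.5689
  σ(I1,I4) = 0.16 × 1.15 × 0.96 = 0.1766
  σ(I2,I3) = 0.59 × 1.46 × 0.97 = 0.8356
  σ(I2,I4) = 0.45 × 1.46 × 0.96 = 0.6307
  σ(I3,I4) = 0.58 × 0.97 × 0.96 = 0.5401
σ²_T = Σσ²ᵢ + 2·Σσ_ij = 5.3166 + 2 × 3.1381 = 11.5928
α = (4/3)·(1 − 5.3166/11.5928) = 0.722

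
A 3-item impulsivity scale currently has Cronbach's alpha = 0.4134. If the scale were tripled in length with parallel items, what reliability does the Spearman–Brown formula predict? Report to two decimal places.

predicted reliability = 0.68

Length factor m = 3
α' = m·α / (1 + (m−1)·α)
   = 3 × 0.4134 / (1 + (3 − 1) × 0.4134)
   = 1.2402 / 1.8268 = 0.68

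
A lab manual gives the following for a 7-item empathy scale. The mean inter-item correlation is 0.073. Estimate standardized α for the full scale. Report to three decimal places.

Standardized α = k·r̄ / (1 + (k−1)·r̄) = 7 × 0.073 / (1 + 6 × 0.073)
  = 0.5110 / 1.4380 = 0.355

standardized α = 0.355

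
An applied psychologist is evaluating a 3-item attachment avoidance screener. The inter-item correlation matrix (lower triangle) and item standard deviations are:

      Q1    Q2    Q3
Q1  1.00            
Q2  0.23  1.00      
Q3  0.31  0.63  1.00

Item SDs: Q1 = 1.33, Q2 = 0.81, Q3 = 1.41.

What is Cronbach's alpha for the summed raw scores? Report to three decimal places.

Cronbach's alpha = 0.619

Σσ²ᵢ = 1.33² + 0.81² + 1.41² = 4.4131
Covariances σ_ij = r_ij · s_i · s_j:
  σ(Q1,Q2) = 0.23 × 1.33 × 0.81 = 0.2478
  σ(Q1,Q3) = 0.31 × 1.33 × 1.41 = 0.5813
  σ(Q2,Q3) = 0.63 × 0.81 × 1.41 = 0.7195
σ²_T = Σσ²ᵢ + 2·Σσ_ij = 4.4131 + 2 × 1.5486 = 7.5103
α = (3/2)·(1 − 4.4131/7.5103) = 0.619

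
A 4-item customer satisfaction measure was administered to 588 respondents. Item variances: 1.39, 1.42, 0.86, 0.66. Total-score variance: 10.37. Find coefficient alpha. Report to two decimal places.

Σσ²ᵢ = 1.39 + 1.42 + 0.86 + 0.66 = 4.33
α = (k/(k−1))·(1 − Σσ²ᵢ/σ²_total) = (4/3)·(1 − 4.33/10.37) = 0.78

α = 0.78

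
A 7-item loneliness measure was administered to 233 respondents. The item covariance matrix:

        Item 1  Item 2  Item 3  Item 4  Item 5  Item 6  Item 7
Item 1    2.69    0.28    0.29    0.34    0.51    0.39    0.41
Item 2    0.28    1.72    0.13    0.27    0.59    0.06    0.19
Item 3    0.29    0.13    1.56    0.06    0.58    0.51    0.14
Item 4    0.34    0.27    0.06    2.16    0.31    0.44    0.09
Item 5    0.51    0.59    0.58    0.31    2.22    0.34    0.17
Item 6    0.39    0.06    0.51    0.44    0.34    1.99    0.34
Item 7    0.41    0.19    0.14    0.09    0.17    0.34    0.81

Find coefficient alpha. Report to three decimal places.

coefficient alpha = 0.577

Σσᵢ² = 2.69 + 1.72 + 1.56 + 2.16 + 2.22 + 1.99 + 0.81 = 13.15
Sum of the distinct covariances = 6.44
σ²_T = 13.15 + 2 × 6.44 = 26.03
α = (k/(k−1))·(1 − Σσᵢ²/σ²_T) = (7/6)·(1 − 13.15/26.03) = 0.577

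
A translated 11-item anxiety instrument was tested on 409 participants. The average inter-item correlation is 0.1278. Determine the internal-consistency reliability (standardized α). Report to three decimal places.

Standardized α = k·r̄ / (1 + (k−1)·r̄) = 11 × 0.1278 / (1 + 10 × 0.1278)
  = 1.4058 / 2.2780 = 0.617

standardized α = 0.617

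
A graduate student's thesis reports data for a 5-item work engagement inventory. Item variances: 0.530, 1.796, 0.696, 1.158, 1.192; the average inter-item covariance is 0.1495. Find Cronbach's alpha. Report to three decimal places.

Σσ²ᵢ = 0.530 + 1.796 + 0.696 + 1.158 + 1.192 = 5.372
Sum of the 10 distinct covariances = 10 × 0.1495 = 1.4950
σ²_total = Σσ²ᵢ + 2·Σcov = 5.372 + 2 × 1.4950 = 8.3620
α = (5/4)·(1 − 5.372/8.3620) = 0.447

Cronbach's alpha = 0.447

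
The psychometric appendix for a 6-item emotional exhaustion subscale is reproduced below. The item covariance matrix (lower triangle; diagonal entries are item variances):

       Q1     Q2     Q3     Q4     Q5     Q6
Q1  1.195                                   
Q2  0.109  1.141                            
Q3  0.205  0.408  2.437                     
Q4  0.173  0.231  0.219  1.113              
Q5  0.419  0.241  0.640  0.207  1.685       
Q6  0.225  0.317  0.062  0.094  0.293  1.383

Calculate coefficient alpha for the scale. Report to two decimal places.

sum of item variances = 1.195 + 1.141 + 2.437 + 1.113 + 1.685 + 1.383 = 8.954
Σ_{i<j} σ_ij = 3.843
total variance = 8.954 + 2 × 3.843 = 16.640
α = (k/(k−1))·(1 − sum of item variances/total variance) = (6/5)·(1 − 8.954/16.640) = 0.55

α = 0.55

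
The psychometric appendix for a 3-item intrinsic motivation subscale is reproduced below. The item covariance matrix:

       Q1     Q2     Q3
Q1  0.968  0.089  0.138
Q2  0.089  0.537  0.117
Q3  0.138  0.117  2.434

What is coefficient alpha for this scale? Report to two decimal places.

α = 0.22

ΣVar(i) = 0.968 + 0.537 + 2.434 = 3.939
Sum of the distinct covariances = 0.344
total variance = 3.939 + 2 × 0.344 = 4.627
α = (k/(k−1))·(1 − ΣVar(i)/total variance) = (3/2)·(1 − 3.939/4.627) = 0.22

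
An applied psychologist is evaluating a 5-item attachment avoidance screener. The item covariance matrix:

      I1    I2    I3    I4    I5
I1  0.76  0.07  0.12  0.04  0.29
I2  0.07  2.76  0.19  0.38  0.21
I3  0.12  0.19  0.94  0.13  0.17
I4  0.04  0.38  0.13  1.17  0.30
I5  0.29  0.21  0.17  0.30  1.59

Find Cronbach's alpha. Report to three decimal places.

Cronbach's alpha = 0.431

Σσ²ᵢ = 0.76 + 2.76 + 0.94 + 1.17 + 1.59 = 7.22
Sum of the distinct covariances = 1.90
Var(T) = 7.22 + 2 × 1.90 = 11.02
α = (k/(k−1))·(1 − Σσ²ᵢ/Var(T)) = (5/4)·(1 − 7.22/11.02) = 0.431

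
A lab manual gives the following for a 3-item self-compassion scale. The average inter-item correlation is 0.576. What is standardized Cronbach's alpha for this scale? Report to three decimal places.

α = 0.803

Standardized α = k·r̄ / (1 + (k−1)·r̄) = 3 × 0.576 / (1 + 2 × 0.576)
  = 1.7280 / 2.1520 = 0.803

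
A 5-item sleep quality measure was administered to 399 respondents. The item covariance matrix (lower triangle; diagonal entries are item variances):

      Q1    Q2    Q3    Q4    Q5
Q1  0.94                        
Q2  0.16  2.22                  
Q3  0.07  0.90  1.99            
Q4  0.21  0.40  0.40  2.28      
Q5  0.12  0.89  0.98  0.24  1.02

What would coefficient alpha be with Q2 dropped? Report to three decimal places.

α = 0.525

Remaining items: Q1, Q3, Q4, Q5 (k = 4).
Σσᵢ² = 0.94 + 1.99 + 2.28 + 1.02 = 6.23
total variance = 6.23 + 2 × 2.02 = 10.27
α (item deleted) = (4/3)·(1 − 6.23/10.27) = 0.525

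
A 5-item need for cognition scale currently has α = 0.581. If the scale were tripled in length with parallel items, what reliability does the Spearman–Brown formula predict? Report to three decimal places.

Length factor m = 3
α' = m·α / (1 + (m−1)·α)
   = 3 × 0.581 / (1 + (3 − 1) × 0.581)
   = 1.7430 / 2.1620 = 0.806

predicted reliability = 0.806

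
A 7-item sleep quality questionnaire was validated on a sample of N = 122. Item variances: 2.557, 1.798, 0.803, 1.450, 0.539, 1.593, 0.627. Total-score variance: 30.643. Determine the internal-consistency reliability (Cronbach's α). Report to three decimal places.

Σσᵢ² = 2.557 + 1.798 + 0.803 + 1.450 + 0.539 + 1.593 + 0.627 = 9.367
α = (k/(k−1))·(1 − Σσᵢ²/Var(T)) = (7/6)·(1 − 9.367/30.643) = 0.810

Cronbach's α = 0.810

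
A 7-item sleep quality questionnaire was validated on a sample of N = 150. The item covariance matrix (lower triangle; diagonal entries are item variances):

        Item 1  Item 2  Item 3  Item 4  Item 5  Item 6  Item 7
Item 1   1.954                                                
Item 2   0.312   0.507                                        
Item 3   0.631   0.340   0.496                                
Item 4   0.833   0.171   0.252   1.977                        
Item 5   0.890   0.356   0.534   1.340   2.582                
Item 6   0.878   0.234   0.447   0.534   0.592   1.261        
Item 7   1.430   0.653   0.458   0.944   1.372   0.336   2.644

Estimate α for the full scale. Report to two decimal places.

α = 0.82

ΣVar(i) = 1.954 + 0.507 + 0.496 + 1.977 + 2.582 + 1.261 + 2.644 = 11.421
Sum of the distinct covariances = 13.537
Var(T) = 11.421 + 2 × 13.537 = 38.495
α = (k/(k−1))·(1 − ΣVar(i)/Var(T)) = (7/6)·(1 − 11.421/38.495) = 0.82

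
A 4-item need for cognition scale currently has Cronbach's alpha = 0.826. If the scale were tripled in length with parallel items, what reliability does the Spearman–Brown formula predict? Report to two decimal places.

predicted reliability = 0.93

Length factor m = 3
α' = m·α / (1 + (m−1)·α)
   = 3 × 0.826 / (1 + (3 − 1) × 0.826)
   = 2.4780 / 2.6520 = 0.93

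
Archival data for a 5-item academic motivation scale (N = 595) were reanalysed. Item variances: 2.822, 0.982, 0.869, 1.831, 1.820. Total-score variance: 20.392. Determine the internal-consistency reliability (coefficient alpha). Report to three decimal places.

coefficient alpha = 0.740

sum of item variances = 2.822 + 0.982 + 0.869 + 1.831 + 1.820 = 8.324
α = (k/(k−1))·(1 − sum of item variances/total variance) = (5/4)·(1 − 8.324/20.392) = 0.740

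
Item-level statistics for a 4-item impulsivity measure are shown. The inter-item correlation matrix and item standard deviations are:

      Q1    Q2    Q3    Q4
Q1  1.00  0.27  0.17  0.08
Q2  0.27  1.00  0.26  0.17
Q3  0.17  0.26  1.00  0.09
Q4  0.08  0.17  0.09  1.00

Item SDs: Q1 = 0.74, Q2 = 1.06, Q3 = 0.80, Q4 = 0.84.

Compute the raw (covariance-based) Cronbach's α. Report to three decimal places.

Cronbach's α = 0.460

Σσ²ᵢ = 0.74² + 1.06² + 0.80² + 0.84² = 3.0168
Covariances σ_ij = r_ij · s_i · s_j:
  σ(Q1,Q2) = 0.27 × 0.74 × 1.06 = 0.2118
  σ(Q1,Q3) = 0.17 × 0.74 × 0.80 = 0.1006
  σ(Q1,Q4) = 0.08 × 0.74 × 0.84 = 0.0497
  σ(Q2,Q3) = 0.26 × 1.06 × 0.80 = 0.2205
  σ(Q2,Q4) = 0.17 × 1.06 × 0.84 = 0.1514
  σ(Q3,Q4) = 0.09 × 0.80 × 0.84 = 0.0605
σ²_T = Σσ²ᵢ + 2·Σσ_ij = 3.0168 + 2 × 0.7945 = 4.6058
α = (4/3)·(1 − 3.0168/4.6058) = 0.460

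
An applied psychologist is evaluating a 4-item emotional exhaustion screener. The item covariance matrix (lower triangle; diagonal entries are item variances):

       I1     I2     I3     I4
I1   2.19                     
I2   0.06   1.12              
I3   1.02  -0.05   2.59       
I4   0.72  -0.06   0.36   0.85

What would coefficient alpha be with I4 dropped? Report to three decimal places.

Remaining items: I1, I2, I3 (k = 3).
Σσᵢ² = 2.19 + 1.12 + 2.59 = 5.90
σ²_T = 5.90 + 2 × 1.03 = 7.96
α (item deleted) = (3/2)·(1 − 5.90/7.96) = 0.388

α = 0.388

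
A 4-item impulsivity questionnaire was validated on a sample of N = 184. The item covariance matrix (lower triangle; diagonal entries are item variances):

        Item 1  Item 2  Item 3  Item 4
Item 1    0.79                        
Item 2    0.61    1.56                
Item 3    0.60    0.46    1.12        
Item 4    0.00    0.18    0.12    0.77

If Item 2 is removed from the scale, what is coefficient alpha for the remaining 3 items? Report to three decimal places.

coefficient alpha = 0.524

Remaining items: Item 1, Item 3, Item 4 (k = 3).
Σσ²ᵢ = 0.79 + 1.12 + 0.77 = 2.68
total variance = 2.68 + 2 × 0.72 = 4.12
α (item deleted) = (3/2)·(1 − 2.68/4.12) = 0.524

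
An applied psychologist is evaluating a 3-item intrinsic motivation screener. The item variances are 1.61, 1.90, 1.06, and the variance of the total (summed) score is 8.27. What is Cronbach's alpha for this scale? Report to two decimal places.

Cronbach's alpha = 0.67

sum of item variances = 1.61 + 1.90 + 1.06 = 4.57
α = (k/(k−1))·(1 − sum of item variances/Var(T)) = (3/2)·(1 − 4.57/8.27) = 0.67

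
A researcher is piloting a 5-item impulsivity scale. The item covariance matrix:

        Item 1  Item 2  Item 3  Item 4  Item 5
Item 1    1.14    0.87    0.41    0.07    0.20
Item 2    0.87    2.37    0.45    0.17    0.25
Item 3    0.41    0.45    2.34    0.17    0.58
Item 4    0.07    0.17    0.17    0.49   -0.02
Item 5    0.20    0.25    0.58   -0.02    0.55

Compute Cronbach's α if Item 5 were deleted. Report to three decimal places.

Remaining items: Item 1, Item 2, Item 3, Item 4 (k = 4).
Σσᵢ² = 1.14 + 2.37 + 2.34 + 0.49 = 6.34
total variance = 6.34 + 2 × 2.14 = 10.62
α (item deleted) = (4/3)·(1 − 6.34/10.62) = 0.537

Cronbach's α = 0.537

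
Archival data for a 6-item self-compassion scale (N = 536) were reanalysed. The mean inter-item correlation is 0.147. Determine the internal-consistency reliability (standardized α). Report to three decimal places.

Standardized α = k·r̄ / (1 + (k−1)·r̄) = 6 × 0.147 / (1 + 5 × 0.147)
  = 0.8820 / 1.7350 = 0.508

α = 0.508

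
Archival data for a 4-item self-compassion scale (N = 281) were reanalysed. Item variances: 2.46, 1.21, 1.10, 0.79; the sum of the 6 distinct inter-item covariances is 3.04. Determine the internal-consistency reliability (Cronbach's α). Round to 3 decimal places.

α = 0.696

ΣVar(i) = 2.46 + 1.21 + 1.10 + 0.79 = 5.56
Sum of distinct covariances = 3.04
σ²_total = ΣVar(i) + 2·Σcov = 5.56 + 2 × 3.04 = 11.64
α = (4/3)·(1 − 5.56/11.64) = 0.696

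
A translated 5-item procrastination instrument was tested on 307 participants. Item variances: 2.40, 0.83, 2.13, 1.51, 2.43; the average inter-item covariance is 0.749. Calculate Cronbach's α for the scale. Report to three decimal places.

Σσᵢ² = 2.40 + 0.83 + 2.13 + 1.51 + 2.43 = 9.30
Sum of the 10 distinct covariances = 10 × 0.749 = 7.490
σ²_T = Σσᵢ² + 2·Σcov = 9.30 + 2 × 7.490 = 24.280
α = (5/4)·(1 − 9.30/24.280) = 0.771

Cronbach's α = 0.771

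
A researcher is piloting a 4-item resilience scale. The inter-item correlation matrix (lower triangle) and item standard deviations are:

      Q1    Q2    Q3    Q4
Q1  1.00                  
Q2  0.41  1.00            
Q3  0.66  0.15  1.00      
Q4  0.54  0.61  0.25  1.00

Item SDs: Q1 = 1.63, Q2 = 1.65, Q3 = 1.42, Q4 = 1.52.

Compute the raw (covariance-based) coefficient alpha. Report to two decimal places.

Σσ²ᵢ = 1.63² + 1.65² + 1.42² + 1.52² = 9.7062
Covariances σ_ij = r_ij · s_i · s_j:
  σ(Q1,Q2) = 0.41 × 1.63 × 1.65 = 1.1027
  σ(Q1,Q3) = 0.66 × 1.63 × 1.42 = 1.5276
  σ(Q1,Q4) = 0.54 × 1.63 × 1.52 = 1.3379
  σ(Q2,Q3) = 0.15 × 1.65 × 1.42 = 0.3514
  σ(Q2,Q4) = 0.61 × 1.65 × 1.52 = 1.5299
  σ(Q3,Q4) = 0.25 × 1.42 × 1.52 = 0.5396
σ²_T = Σσ²ᵢ + 2·Σσ_ij = 9.7062 + 2 × 6.3891 = 22.4844
α = (4/3)·(1 − 9.7062/22.4844) = 0.76

α = 0.76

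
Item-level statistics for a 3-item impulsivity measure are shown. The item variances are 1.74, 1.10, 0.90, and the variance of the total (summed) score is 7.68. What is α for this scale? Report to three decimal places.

α = 0.770

sum of item variances = 1.74 + 1.10 + 0.90 = 3.74
α = (k/(k−1))·(1 − sum of item variances/σ²_total) = (3/2)·(1 − 3.74/7.68) = 0.770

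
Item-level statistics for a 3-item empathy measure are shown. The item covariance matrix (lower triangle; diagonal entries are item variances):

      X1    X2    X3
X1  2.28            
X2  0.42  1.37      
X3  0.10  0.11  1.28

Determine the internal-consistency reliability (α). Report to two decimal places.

α = 0.31

Σσᵢ² = 2.28 + 1.37 + 1.28 = 4.93
Sum of off-diagonal covariances = 0.63
σ²_T = 4.93 + 2 × 0.63 = 6.19
α = (k/(k−1))·(1 − Σσᵢ²/σ²_T) = (3/2)·(1 − 4.93/6.19) = 0.31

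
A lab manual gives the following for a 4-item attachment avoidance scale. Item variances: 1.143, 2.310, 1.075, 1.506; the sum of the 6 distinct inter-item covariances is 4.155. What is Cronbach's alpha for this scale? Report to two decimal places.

Σσ²ᵢ = 1.143 + 2.310 + 1.075 + 1.506 = 6.034
Sum of distinct covariances = 4.155
σ²_total = Σσ²ᵢ + 2·Σcov = 6.034 + 2 × 4.155 = 14.344
α = (4/3)·(1 − 6.034/14.344) = 0.77

Cronbach's alpha = 0.77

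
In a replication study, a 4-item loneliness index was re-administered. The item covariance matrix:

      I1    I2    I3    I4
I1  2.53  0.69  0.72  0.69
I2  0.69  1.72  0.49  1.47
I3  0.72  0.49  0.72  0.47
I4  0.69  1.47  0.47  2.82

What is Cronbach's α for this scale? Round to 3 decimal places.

α = 0.717

Σσ²ᵢ = 2.53 + 1.72 + 0.72 + 2.82 = 7.79
Sum of the distinct covariances = 4.53
σ²_T = 7.79 + 2 × 4.53 = 16.85
α = (k/(k−1))·(1 − Σσ²ᵢ/σ²_T) = (4/3)·(1 − 7.79/16.85) = 0.717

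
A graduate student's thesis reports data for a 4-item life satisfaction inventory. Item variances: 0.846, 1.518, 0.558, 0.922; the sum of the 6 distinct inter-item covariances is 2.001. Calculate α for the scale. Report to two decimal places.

α = 0.68

sum of item variances = 0.846 + 1.518 + 0.558 + 0.922 = 3.844
Sum of distinct covariances = 2.001
σ²_total = sum of item variances + 2·Σcov = 3.844 + 2 × 2.001 = 7.846
α = (4/3)·(1 − 3.844/7.846) = 0.68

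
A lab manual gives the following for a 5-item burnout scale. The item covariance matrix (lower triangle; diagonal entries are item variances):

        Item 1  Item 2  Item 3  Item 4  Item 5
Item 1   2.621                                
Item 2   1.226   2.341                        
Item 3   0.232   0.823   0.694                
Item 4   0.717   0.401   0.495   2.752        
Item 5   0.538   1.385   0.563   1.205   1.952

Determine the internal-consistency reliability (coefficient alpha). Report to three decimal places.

Σσᵢ² = 2.621 + 2.341 + 0.694 + 2.752 + 1.952 = 10.360
Σ_{i<j} σ_ij = 7.585
σ²_T = 10.360 + 2 × 7.585 = 25.530
α = (k/(k−1))·(1 − Σσᵢ²/σ²_T) = (5/4)·(1 − 10.360/25.530) = 0.743

coefficient alpha = 0.743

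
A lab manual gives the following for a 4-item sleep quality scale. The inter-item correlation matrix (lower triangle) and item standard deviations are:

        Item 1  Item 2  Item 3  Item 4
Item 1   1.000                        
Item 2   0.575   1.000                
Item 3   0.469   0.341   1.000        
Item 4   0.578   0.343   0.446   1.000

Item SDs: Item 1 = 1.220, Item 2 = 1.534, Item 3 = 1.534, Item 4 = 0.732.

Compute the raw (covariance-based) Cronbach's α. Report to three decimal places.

Cronbach's α = 0.737

Σσ²ᵢ = 1.220² + 1.534² + 1.534² + 0.732² = 6.7305
Covariances σ_ij = r_ij · s_i · s_j:
  σ(Item 1,Item 2) = 0.575 × 1.220 × 1.534 = 1.0761
  σ(Item 1,Item 3) = 0.469 × 1.220 × 1.534 = 0.8777
  σ(Item 1,Item 4) = 0.578 × 1.220 × 0.732 = 0.5162
  σ(Item 2,Item 3) = 0.341 × 1.534 × 1.534 = 0.8024
  σ(Item 2,Item 4) = 0.343 × 1.534 × 0.732 = 0.3852
  σ(Item 3,Item 4) = 0.446 × 1.534 × 0.732 = 0.5008
σ²_T = Σσ²ᵢ + 2·Σσ_ij = 6.7305 + 2 × 4.1584 = 15.0473
α = (4/3)·(1 − 6.7305/15.0473) = 0.737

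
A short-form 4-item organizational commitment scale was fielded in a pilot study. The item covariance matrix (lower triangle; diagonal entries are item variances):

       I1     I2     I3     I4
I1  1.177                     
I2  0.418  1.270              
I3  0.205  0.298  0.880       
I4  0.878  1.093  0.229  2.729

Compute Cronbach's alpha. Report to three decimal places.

α = 0.677

Σσ²ᵢ = 1.177 + 1.270 + 0.880 + 2.729 = 6.056
Σ_{i<j} σ_ij = 3.121
σ²_total = 6.056 + 2 × 3.121 = 12.298
α = (k/(k−1))·(1 − Σσ²ᵢ/σ²_total) = (4/3)·(1 − 6.056/12.298) = 0.677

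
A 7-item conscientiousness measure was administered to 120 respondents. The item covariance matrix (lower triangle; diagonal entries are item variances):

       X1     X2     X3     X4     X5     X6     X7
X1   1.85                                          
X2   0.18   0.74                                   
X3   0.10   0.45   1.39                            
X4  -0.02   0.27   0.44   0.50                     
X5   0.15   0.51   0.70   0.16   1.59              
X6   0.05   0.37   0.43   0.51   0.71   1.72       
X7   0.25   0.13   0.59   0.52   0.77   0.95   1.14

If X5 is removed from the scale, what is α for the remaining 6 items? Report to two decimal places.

Remaining items: X1, X2, X3, X4, X6, X7 (k = 6).
sum of item variances = 1.85 + 0.74 + 1.39 + 0.50 + 1.72 + 1.14 = 7.34
σ²_total = 7.34 + 2 × 5.22 = 17.78
α (item deleted) = (6/5)·(1 − 7.34/17.78) = 0.70

α = 0.70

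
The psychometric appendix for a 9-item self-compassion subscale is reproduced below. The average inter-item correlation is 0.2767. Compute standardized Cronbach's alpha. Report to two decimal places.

α = 0.77

Standardized α = k·r̄ / (1 + (k−1)·r̄) = 9 × 0.2767 / (1 + 8 × 0.2767)
  = 2.4903 / 3.2136 = 0.77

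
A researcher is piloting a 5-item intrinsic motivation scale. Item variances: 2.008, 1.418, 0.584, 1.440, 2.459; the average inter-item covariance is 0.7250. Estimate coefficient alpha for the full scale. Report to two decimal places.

Σσᵢ² = 2.008 + 1.418 + 0.584 + 1.440 + 2.459 = 7.909
Sum of the 10 distinct covariances = 10 × 0.7250 = 7.2500
σ²_total = Σσᵢ² + 2·Σcov = 7.909 + 2 × 7.2500 = 22.4090
α = (5/4)·(1 − 7.909/22.4090) = 0.81

α = 0.81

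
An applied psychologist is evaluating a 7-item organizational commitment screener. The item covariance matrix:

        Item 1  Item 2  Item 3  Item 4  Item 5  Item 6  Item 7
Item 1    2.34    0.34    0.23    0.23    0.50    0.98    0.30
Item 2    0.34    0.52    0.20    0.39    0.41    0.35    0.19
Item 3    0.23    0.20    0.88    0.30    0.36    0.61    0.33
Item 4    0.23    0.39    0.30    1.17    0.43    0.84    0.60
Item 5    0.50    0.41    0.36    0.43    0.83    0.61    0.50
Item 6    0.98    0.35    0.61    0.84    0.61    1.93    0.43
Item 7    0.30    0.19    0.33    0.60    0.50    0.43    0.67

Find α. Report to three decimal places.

sum of item variances = 2.34 + 0.52 + 0.88 + 1.17 + 0.83 + 1.93 + 0.67 = 8.34
Sum of off-diagonal covariances = 9.13
total variance = 8.34 + 2 × 9.13 = 26.60
α = (k/(k−1))·(1 − sum of item variances/total variance) = (7/6)·(1 − 8.34/26.60) = 0.801

α = 0.801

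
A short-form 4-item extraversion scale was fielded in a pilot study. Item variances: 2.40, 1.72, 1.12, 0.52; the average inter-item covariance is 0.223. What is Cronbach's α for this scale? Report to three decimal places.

sum of item variances = 2.40 + 1.72 + 1.12 + 0.52 = 5.76
Sum of the 6 distinct covariances = 6 × 0.223 = 1.338
total variance = sum of item variances + 2·Σcov = 5.76 + 2 × 1.338 = 8.436
α = (4/3)·(1 − 5.76/8.436) = 0.423

Cronbach's α = 0.423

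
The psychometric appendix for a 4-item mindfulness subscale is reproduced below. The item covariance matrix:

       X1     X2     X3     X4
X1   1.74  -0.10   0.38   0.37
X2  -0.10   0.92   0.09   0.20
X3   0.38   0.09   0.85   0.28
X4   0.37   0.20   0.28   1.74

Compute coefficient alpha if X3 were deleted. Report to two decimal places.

coefficient alpha = 0.26

Remaining items: X1, X2, X4 (k = 3).
Σσᵢ² = 1.74 + 0.92 + 1.74 = 4.40
total variance = 4.40 + 2 × 0.47 = 5.34
α (item deleted) = (3/2)·(1 − 4.40/5.34) = 0.26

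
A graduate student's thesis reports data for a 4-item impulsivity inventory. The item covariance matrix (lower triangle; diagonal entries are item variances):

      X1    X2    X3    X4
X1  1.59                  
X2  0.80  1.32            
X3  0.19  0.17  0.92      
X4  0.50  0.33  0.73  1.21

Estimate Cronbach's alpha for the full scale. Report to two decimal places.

sum of item variances = 1.59 + 1.32 + 0.92 + 1.21 = 5.04
Sum of the distinct covariances = 2.72
total variance = 5.04 + 2 × 2.72 = 10.48
α = (k/(k−1))·(1 − sum of item variances/total variance) = (4/3)·(1 − 5.04/10.48) = 0.69

Cronbach's alpha = 0.69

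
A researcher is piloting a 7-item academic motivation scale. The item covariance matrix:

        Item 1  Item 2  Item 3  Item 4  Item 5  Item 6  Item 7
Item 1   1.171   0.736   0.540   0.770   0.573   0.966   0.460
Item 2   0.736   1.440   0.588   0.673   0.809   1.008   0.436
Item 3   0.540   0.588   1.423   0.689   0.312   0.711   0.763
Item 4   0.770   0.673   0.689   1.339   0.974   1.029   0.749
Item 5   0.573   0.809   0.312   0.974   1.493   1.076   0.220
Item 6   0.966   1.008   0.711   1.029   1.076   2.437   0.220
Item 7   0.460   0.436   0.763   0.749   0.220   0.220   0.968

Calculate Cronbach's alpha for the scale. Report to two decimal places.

α = 0.86

ΣVar(i) = 1.171 + 1.440 + 1.423 + 1.339 + 1.493 + 2.437 + 0.968 = 10.271
Sum of off-diagonal covariances = 14.302
Var(T) = 10.271 + 2 × 14.302 = 38.875
α = (k/(k−1))·(1 − ΣVar(i)/Var(T)) = (7/6)·(1 − 10.271/38.875) = 0.86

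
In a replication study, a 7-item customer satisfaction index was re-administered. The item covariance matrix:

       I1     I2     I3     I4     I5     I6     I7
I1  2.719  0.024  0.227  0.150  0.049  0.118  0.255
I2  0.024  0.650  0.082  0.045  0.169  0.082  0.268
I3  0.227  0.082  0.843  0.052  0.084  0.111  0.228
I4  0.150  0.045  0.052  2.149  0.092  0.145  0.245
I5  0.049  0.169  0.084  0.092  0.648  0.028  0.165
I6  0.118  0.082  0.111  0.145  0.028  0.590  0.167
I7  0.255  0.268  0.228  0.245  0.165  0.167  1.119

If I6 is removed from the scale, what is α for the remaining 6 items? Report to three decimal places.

Remaining items: I1, I2, I3, I4, I5, I7 (k = 6).
sum of item variances = 2.719 + 0.650 + 0.843 + 2.149 + 0.648 + 1.119 = 8.128
total variance = 8.128 + 2 × 2.135 = 12.398
α (item deleted) = (6/5)·(1 − 8.128/12.398) = 0.413

α = 0.413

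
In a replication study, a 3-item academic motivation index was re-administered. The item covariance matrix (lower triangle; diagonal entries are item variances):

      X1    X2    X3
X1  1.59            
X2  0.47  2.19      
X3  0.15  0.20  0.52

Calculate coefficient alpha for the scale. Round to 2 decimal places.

coefficient alpha = 0.41

Σσ²ᵢ = 1.59 + 2.19 + 0.52 = 4.30
Σ_{i<j} σ_ij = 0.82
σ²_T = 4.30 + 2 × 0.82 = 5.94
α = (k/(k−1))·(1 − Σσ²ᵢ/σ²_T) = (3/2)·(1 − 4.30/5.94) = 0.41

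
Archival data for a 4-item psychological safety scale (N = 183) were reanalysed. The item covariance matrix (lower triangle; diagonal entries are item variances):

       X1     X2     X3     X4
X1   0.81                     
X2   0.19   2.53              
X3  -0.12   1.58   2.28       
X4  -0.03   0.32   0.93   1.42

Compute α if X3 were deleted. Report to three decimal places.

Remaining items: X1, X2, X4 (k = 3).
Σσ²ᵢ = 0.81 + 2.53 + 1.42 = 4.76
σ²_total = 4.76 + 2 × 0.48 = 5.72
α (item deleted) = (3/2)·(1 − 4.76/5.72) = 0.252

α = 0.252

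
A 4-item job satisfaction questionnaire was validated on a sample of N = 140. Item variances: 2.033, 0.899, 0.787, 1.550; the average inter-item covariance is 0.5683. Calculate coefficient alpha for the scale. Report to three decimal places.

Σσᵢ² = 2.033 + 0.899 + 0.787 + 1.550 = 5.269
Sum of the 6 distinct covariances = 6 × 0.5683 = 3.4098
σ²_total = Σσᵢ² + 2·Σcov = 5.269 + 2 × 3.4098 = 12.0886
α = (4/3)·(1 − 5.269/12.0886) = 0.752

α = 0.752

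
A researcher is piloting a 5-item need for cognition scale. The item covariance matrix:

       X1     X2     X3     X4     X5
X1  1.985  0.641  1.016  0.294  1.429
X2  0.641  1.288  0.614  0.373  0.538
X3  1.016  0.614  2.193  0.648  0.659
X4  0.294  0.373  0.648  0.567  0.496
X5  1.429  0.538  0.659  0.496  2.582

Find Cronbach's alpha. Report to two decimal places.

ΣVar(i) = 1.985 + 1.288 + 2.193 + 0.567 + 2.582 = 8.615
Sum of off-diagonal covariances = 6.708
Var(T) = 8.615 + 2 × 6.708 = 22.031
α = (k/(k−1))·(1 − ΣVar(i)/Var(T)) = (5/4)·(1 − 8.615/22.031) = 0.76

α = 0.76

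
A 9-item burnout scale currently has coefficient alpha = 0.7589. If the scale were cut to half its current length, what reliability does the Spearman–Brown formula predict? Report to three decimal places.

Length factor m = 1/2
α' = m·α / (1 − (1−m)·α)
   = 1/2 × 0.7589 / (1 − (1 − 1/2) × 0.7589)
   = 0.3795 / 0.6205 = 0.611

predicted reliability = 0.611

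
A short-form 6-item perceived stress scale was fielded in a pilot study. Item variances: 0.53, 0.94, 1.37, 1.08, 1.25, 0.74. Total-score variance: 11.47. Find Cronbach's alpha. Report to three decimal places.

α = 0.582

ΣVar(i) = 0.53 + 0.94 + 1.37 + 1.08 + 1.25 + 0.74 = 5.91
α = (k/(k−1))·(1 − ΣVar(i)/total variance) = (6/5)·(1 − 5.91/11.47) = 0.582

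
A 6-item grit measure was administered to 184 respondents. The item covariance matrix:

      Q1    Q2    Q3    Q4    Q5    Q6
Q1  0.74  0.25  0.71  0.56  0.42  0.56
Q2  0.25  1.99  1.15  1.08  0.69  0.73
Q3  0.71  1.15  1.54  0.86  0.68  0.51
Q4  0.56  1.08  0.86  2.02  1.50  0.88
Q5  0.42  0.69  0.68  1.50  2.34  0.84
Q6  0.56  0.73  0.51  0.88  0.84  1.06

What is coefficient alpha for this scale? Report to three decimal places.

Σσ²ᵢ = 0.74 + 1.99 + 1.54 + 2.02 + 2.34 + 1.06 = 9.69
Sum of off-diagonal covariances = 11.42
total variance = 9.69 + 2 × 11.42 = 32.53
α = (k/(k−1))·(1 − Σσ²ᵢ/total variance) = (6/5)·(1 − 9.69/32.53) = 0.843

α = 0.843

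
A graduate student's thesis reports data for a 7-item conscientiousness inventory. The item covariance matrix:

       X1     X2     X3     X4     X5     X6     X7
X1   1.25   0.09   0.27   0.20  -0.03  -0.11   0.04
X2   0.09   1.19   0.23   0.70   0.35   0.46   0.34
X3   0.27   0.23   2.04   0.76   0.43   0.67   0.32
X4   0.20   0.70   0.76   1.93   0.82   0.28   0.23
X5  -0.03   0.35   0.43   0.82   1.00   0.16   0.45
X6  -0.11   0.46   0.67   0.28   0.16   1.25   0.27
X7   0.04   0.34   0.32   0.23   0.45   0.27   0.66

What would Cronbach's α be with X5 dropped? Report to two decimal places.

Remaining items: X1, X2, X3, X4, X6, X7 (k = 6).
Σσᵢ² = 1.25 + 1.19 + 2.04 + 1.93 + 1.25 + 0.66 = 8.32
Var(T) = 8.32 + 2 × 4.75 = 17.82
α (item deleted) = (6/5)·(1 − 8.32/17.82) = 0.64

α = 0.64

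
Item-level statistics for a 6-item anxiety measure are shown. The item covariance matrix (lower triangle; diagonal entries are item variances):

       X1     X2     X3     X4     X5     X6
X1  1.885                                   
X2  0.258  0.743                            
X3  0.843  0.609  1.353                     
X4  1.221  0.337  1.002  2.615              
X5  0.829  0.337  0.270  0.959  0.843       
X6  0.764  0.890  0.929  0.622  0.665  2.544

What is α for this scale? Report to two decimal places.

sum of item variances = 1.885 + 0.743 + 1.353 + 2.615 + 0.843 + 2.544 = 9.983
Sum of the distinct covariances = 10.535
σ²_total = 9.983 + 2 × 10.535 = 31.053
α = (k/(k−1))·(1 − sum of item variances/σ²_total) = (6/5)·(1 − 9.983/31.053) = 0.81

α = 0.81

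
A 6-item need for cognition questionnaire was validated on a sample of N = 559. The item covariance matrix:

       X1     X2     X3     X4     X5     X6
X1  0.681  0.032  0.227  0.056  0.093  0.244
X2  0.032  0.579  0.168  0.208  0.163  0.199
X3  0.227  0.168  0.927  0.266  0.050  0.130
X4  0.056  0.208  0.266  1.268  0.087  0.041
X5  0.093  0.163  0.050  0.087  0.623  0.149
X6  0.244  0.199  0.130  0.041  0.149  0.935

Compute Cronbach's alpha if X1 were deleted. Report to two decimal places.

Remaining items: X2, X3, X4, X5, X6 (k = 5).
ΣVar(i) = 0.579 + 0.927 + 1.268 + 0.623 + 0.935 = 4.332
Var(T) = 4.332 + 2 × 1.461 = 7.254
α (item deleted) = (5/4)·(1 − 4.332/7.254) = 0.50

α = 0.50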